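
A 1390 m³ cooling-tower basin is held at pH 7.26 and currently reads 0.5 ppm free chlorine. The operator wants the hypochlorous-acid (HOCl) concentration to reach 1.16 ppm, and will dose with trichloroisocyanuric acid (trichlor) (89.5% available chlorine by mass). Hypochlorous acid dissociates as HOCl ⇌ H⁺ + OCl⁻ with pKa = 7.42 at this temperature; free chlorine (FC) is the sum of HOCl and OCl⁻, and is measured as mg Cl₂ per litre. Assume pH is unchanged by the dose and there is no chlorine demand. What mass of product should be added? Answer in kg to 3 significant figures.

2.27 kg

Volume: 1390 m³ = 1,390,000 L.
[OCl⁻]/[HOCl] = 10^(pH − pKa) = 10^(7.26 − 7.42) = 0.6918; fraction as HOCl = 1/(1 + 0.6918) = 0.5911.
Free chlorine required for 1.16 ppm HOCl: 1.16 / 0.5911 = 1.963 ppm.
FC to add: 1.963 − 0.5 = 1.463 mg/L as Cl₂.
Cl₂ equivalent: 1.463 mg/L × 1,390,000 L = 2033 g.
Product at 89.5% available Cl: 2033 / 0.895 = 2271 g.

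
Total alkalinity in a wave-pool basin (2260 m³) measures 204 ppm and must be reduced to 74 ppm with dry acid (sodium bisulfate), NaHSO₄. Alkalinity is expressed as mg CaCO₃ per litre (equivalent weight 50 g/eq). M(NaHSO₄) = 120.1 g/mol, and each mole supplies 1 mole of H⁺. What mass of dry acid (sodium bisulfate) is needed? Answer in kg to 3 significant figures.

Volume: 2260 m³ = 2,260,000 L.
Alkalinity to neutralize: (204 − 74) = 130 mg/L as CaCO₃ × 2,260,000 L = 293,800 g as CaCO₃.
Equivalents of H⁺ required: 293,800 ÷ 50 g/eq = 5876 eq = 5876 mol NaHSO₄.
Mass of NaHSO₄: 5876 × 120.1 = 705,700 g.

706 kg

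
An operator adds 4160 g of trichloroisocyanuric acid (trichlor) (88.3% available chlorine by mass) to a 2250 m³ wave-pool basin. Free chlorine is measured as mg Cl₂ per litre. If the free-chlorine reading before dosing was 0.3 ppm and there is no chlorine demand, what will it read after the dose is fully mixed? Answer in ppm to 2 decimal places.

Volume: 2250 m³ = 2,250,000 L.
Available chlorine delivered: 4160 g × 0.883 = 3673 g as Cl₂.
Concentration rise: 3673 g / 2,250,000 L = 1.633 mg/L = 1.63 ppm.
Final FC: 0.3 + 1.63 = 1.93 ppm.

1.93 ppm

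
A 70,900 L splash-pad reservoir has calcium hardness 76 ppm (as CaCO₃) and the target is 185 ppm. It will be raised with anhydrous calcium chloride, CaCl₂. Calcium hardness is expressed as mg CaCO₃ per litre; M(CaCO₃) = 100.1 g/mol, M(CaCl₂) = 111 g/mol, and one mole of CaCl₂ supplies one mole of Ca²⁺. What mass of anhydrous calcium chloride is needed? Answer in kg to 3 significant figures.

8.57 kg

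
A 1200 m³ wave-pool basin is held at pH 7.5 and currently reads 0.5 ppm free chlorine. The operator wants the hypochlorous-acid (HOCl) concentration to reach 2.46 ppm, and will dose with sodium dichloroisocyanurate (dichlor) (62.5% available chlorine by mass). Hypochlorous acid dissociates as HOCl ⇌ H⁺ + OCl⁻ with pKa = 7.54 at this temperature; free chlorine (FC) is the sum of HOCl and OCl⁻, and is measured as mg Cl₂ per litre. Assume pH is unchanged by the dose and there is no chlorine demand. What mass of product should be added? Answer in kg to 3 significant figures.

Volume: 1200 m³ = 1,200,000 L.
[OCl⁻]/[HOCl] = 10^(pH − pKa) = 10^(7.5 − 7.54) = 0.912; fraction as HOCl = 1/(1 + 0.912) = 0.523.
Free chlorine required for 2.46 ppm HOCl: 2.46 / 0.523 = 4.704 ppm.
FC to add: 4.704 − 0.5 = 4.204 mg/L as Cl₂.
Cl₂ equivalent: 4.204 mg/L × 1,200,000 L = 5044 g.
Product at 62.5% available Cl: 5044 / 0.625 = 8071 g.

8.07 kg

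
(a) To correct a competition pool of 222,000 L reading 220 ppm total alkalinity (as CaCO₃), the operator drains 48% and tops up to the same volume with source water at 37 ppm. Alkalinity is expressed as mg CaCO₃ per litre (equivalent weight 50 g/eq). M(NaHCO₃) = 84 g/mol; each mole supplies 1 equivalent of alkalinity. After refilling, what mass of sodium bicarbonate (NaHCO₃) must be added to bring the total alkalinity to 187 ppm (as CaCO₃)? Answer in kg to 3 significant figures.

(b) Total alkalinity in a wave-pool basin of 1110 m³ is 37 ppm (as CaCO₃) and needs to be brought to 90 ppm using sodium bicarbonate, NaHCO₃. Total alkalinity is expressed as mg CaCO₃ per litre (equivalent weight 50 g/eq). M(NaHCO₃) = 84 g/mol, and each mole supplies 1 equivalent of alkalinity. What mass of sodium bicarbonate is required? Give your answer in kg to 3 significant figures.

(a) 20.5 kg; (b) 98.8 kg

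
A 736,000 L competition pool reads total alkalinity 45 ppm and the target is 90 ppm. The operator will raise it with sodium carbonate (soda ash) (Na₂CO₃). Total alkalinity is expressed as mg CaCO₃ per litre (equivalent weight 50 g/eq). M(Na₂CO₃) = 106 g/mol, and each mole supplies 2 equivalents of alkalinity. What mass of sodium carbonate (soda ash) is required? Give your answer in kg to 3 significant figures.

Alkalinity to add: (90 − 45) = 45 mg/L as CaCO₃ × 736,000 L = 33,120 g as CaCO₃.
Equivalents: 33,120 g ÷ 50 g/eq = 662.4 eq.
Each mole of Na₂CO₃ supplies 2 eq, so 662.4 / 2 = 331.2 mol.
Mass: 331.2 mol × 106 g/mol = 35,110 g.

35.1 kg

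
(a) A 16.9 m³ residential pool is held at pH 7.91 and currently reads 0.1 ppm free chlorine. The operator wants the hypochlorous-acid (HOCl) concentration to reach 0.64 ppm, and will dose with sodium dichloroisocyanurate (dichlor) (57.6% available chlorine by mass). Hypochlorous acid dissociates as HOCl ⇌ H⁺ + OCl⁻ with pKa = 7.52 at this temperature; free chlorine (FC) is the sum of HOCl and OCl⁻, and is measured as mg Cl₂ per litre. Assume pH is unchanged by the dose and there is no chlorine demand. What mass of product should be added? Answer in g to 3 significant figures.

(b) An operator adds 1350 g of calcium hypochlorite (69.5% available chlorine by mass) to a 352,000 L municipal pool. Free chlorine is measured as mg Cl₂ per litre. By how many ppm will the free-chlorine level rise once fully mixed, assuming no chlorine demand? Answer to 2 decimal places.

(a) 61.9 g; (b) 2.67 ppm

(a) Volume: 16.9 m³ = 16,900 L.
(a) [OCl⁻]/[HOCl] = 10^(pH − pKa) = 10^(7.91 − 7.52) = 2.455; fraction as HOCl = 1/(1 + 2.455) = 0.2895.
(a) Free chlorine required for 0.64 ppm HOCl: 0.64 / 0.2895 = 2.211 ppm.
(a) FC to add: 2.211 − 0.1 = 2.111 mg/L as Cl₂.
(a) Cl₂ equivalent: 2.111 mg/L × 16,900 L = 35.68 g.
(a) Product at 57.6% available Cl: 35.68 / 0.576 = 61.94 g.

(b) Available chlorine delivered: 1350 g × 0.695 = 938.2 g as Cl₂.
(b) Concentration rise: 938.2 g / 352,000 L = 2.665 mg/L = 2.67 ppm.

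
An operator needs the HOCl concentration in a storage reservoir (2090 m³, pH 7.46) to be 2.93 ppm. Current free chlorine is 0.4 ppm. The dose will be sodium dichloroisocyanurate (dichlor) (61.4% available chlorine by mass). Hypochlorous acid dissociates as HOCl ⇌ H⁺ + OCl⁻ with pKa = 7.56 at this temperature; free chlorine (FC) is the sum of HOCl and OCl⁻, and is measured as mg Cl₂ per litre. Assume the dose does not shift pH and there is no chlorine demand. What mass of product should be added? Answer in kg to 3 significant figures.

16.5 kg

Volume: 2090 m³ = 2,090,000 L.
[OCl⁻]/[HOCl] = 10^(pH − pKa) = 10^(7.46 − 7.56) = 0.7943; fraction as HOCl = 1/(1 + 0.7943) = 0.5573.
Free chlorine required for 2.93 ppm HOCl: 2.93 / 0.5573 = 5.257 ppm.
FC to add: 5.257 − 0.4 = 4.857 mg/L as Cl₂.
Cl₂ equivalent: 4.857 mg/L × 2,090,000 L = 10,150 g.
Product at 61.4% available Cl: 10,150 / 0.614 = 16,530 g.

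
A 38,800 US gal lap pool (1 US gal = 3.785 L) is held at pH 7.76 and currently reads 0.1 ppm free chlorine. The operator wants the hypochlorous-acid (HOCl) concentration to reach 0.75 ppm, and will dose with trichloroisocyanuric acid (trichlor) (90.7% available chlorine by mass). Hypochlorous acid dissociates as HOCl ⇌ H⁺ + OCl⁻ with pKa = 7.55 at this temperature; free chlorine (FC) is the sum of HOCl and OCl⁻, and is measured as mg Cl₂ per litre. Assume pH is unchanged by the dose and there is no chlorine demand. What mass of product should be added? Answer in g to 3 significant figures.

302 g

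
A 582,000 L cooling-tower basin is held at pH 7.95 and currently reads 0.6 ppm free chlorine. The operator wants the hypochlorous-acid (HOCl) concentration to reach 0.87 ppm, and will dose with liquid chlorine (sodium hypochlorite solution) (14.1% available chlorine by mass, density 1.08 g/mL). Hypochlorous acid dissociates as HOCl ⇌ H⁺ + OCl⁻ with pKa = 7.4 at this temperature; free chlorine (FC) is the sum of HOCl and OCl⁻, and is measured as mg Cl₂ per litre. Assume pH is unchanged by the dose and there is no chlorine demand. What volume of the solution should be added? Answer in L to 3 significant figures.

[OCl⁻]/[HOCl] = 10^(pH − pKa) = 10^(7.95 − 7.4) = 3.548; fraction as HOCl = 1/(1 + 3.548) = 0.2199.
Free chlorine required for 0.87 ppm HOCl: 0.87 / 0.2199 = 3.957 ppm.
FC to add: 3.957 − 0.6 = 3.357 mg/L as Cl₂.
Cl₂ equivalent: 3.357 mg/L × 582,000 L = 1954 g.
Product at 14.1% available Cl: 1954 / 0.141 = 13,860 g.
Volume: 13,860 g ÷ 1.08 g/mL = 12,830 mL.

12.8 L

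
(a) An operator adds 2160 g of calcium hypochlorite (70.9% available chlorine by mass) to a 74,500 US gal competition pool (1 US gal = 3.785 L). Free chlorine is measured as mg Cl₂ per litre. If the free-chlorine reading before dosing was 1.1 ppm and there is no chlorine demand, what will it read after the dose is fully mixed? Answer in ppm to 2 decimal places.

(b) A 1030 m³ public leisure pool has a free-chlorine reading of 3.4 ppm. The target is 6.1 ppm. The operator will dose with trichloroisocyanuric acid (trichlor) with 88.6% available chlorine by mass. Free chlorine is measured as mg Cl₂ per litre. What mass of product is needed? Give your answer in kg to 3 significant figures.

(a) Volume: 74,500 US gal × 3.785 L/gal = 281,982 L.
(a) Available chlorine delivered: 2160 g × 0.709 = 1531 g as Cl₂.
(a) Concentration rise: 1531 g / 281,982 L = 5.431 mg/L = 5.43 ppm.
(a) Final FC: 1.1 + 5.43 = 6.53 ppm.

(b) Volume: 1030 m³ = 1,030,000 L.
(b) Chlorine deficit: 6.1 − 3.4 = 2.7 ppm = 2.7 mg/L as Cl₂.
(b) Cl₂ equivalent needed: 2.7 mg/L × 1,030,000 L = 2,781,000 mg = 2781 g.
(b) Product at 88.6% available chlorine: 2781 / 0.886 = 3139 g.

(a) 6.53 ppm; (b) 3.14 kg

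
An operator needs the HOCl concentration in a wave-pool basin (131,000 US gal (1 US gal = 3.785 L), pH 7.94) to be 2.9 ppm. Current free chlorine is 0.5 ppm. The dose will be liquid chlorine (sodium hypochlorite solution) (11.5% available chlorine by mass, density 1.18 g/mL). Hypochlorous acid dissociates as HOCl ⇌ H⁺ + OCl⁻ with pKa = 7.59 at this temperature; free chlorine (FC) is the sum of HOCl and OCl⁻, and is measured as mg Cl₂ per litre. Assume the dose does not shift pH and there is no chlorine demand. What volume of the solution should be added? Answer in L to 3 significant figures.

32.5 L

Volume: 131,000 US gal × 3.785 L/gal = 495,835 L.
[OCl⁻]/[HOCl] = 10^(pH − pKa) = 10^(7.94 − 7.59) = 2.239; fraction as HOCl = 1/(1 + 2.239) = 0.3088.
Free chlorine required for 2.9 ppm HOCl: 2.9 / 0.3088 = 9.392 ppm.
FC to add: 9.392 − 0.5 = 8.892 mg/L as Cl₂.
Cl₂ equivalent: 8.892 mg/L × 495,835 L = 4409 g.
Product at 11.5% available Cl: 4409 / 0.115 = 38,340 g.
Volume: 38,340 g ÷ 1.18 g/mL = 32,490 mL.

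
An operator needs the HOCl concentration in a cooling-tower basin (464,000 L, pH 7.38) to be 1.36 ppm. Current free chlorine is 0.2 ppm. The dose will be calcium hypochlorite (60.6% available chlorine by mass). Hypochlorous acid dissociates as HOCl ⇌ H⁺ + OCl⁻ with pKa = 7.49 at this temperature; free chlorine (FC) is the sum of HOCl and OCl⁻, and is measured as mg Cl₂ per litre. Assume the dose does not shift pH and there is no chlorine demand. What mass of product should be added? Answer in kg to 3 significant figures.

[OCl⁻]/[HOCl] = 10^(pH − pKa) = 10^(7.38 − 7.49) = 0.7762; fraction as HOCl = 1/(1 + 0.7762) = 0.563.
Free chlorine required for 1.36 ppm HOCl: 1.36 / 0.563 = 2.416 ppm.
FC to add: 2.416 − 0.2 = 2.216 mg/L as Cl₂.
Cl₂ equivalent: 2.216 mg/L × 464,000 L = 1028 g.
Product at 60.6% available Cl: 1028 / 0.606 = 1697 g.

1.70 kg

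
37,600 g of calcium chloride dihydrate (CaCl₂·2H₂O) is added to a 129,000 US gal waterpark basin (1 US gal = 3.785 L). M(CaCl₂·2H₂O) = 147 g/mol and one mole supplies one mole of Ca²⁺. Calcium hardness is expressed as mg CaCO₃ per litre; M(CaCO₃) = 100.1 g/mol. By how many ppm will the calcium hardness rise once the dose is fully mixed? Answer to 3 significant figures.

Volume: 129,000 US gal × 3.785 L/gal = 488,265 L.
Moles of Ca²⁺: 37,600 g ÷ 147 g/mol = 255.8 mol.
As CaCO₃: 255.8 mol × 100.1 g/mol = 25,600 g.
Rise: 25,600 g / 488,265 L × 1000 = 52.44 mg/L.

52.4 ppm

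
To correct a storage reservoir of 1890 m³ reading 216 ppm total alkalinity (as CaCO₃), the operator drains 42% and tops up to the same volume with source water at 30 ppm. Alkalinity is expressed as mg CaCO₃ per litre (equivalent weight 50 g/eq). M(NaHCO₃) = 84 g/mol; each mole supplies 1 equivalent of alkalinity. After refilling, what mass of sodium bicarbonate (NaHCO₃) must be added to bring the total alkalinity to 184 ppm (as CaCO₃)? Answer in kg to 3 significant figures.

146 kg

Volume: 1890 m³ = 1,890,000 L.
After draining 42% and refilling: 216 × 0.58 + 30 × 0.42 = 137.88 ppm.
Deficit to target: 184 − 137.88 = 46.12 mg/L.
As CaCO₃: 46.12 mg/L × 1,890,000 L = 87,170 g; ÷ 50 g/eq ÷ 1 = 1743 mol NaHCO₃.
Mass: 1743 × 84 = 146,400 g.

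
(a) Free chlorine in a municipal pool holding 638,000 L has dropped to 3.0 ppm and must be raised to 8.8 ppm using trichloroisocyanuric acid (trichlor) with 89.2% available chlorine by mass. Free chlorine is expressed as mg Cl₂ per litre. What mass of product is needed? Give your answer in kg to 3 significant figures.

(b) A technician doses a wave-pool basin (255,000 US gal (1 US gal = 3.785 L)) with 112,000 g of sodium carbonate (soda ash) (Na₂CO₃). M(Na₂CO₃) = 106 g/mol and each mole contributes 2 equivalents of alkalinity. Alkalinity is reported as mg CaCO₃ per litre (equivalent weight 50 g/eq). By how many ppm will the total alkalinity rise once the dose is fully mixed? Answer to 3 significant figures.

(a) 4.15 kg; (b) 109 ppm

(a) Chlorine deficit: 8.8 − 3.0 = 5.8 ppm = 5.8 mg/L as Cl₂.
(a) Cl₂ equivalent needed: 5.8 mg/L × 638,000 L = 3,700,000 mg = 3700 g.
(a) Product at 89.2% available chlorine: 3700 / 0.892 = 4148 g.

(b) Volume: 255,000 US gal × 3.785 L/gal = 965,175 L.
(b) Moles of Na₂CO₃: 112,000 g ÷ 106 g/mol = 1057 mol → 2113 eq of alkalinity.
(b) As CaCO₃: 2113 eq × 50 g/eq = 105,700 g.
(b) Rise: 105,700 g / 965,175 L × 1000 = 109.5 mg/L.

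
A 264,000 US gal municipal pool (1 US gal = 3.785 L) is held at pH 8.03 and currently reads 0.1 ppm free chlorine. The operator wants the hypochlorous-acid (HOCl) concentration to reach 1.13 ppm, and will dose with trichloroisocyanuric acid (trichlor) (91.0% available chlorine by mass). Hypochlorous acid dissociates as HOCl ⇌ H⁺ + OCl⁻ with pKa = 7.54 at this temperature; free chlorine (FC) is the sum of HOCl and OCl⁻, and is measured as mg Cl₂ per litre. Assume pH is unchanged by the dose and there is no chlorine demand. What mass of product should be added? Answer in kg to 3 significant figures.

Volume: 264,000 US gal × 3.785 L/gal = 999,240 L.
[OCl⁻]/[HOCl] = 10^(pH − pKa) = 10^(8.03 − 7.54) = 3.09; fraction as HOCl = 1/(1 + 3.09) = 0.2445.
Free chlorine required for 1.13 ppm HOCl: 1.13 / 0.2445 = 4.622 ppm.
FC to add: 4.622 − 0.1 = 4.522 mg/L as Cl₂.
Cl₂ equivalent: 4.522 mg/L × 999,240 L = 4519 g.
Product at 91.0% available Cl: 4519 / 0.91 = 4965 g.

4.97 kg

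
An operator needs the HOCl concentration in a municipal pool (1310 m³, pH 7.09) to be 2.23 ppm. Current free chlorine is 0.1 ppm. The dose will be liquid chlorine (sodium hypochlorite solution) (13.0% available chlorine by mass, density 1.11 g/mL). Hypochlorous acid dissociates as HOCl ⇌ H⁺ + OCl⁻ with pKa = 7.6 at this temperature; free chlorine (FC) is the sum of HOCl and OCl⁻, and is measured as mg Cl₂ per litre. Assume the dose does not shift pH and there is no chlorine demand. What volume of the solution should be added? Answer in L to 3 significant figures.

25.6 L

Volume: 1310 m³ = 1,310,000 L.
[OCl⁻]/[HOCl] = 10^(pH − pKa) = 10^(7.09 − 7.6) = 0.309; fraction as HOCl = 1/(1 + 0.309) = 0.7639.
Free chlorine required for 2.23 ppm HOCl: 2.23 / 0.7639 = 2.919 ppm.
FC to add: 2.919 − 0.1 = 2.819 mg/L as Cl₂.
Cl₂ equivalent: 2.819 mg/L × 1,310,000 L = 3693 g.
Product at 13.0% available Cl: 3693 / 0.13 = 28,410 g.
Volume: 28,410 g ÷ 1.11 g/mL = 25,590 mL.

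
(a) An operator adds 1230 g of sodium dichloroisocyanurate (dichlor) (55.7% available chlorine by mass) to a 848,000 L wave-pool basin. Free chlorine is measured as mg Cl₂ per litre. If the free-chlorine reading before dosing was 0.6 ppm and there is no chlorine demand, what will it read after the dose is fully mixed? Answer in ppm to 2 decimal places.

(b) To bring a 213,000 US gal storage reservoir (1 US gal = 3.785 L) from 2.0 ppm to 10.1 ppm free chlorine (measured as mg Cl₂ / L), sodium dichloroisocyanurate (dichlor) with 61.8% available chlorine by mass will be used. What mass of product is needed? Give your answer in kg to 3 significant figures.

(a) Available chlorine delivered: 1230 g × 0.557 = 685.1 g as Cl₂.
(a) Concentration rise: 685.1 g / 848,000 L = 0.8079 mg/L = 0.81 ppm.
(a) Final FC: 0.6 + 0.81 = 1.41 ppm.

(b) Volume: 213,000 US gal × 3.785 L/gal = 806,205 L.
(b) Chlorine deficit: 10.1 − 2.0 = 8.1 ppm = 8.1 mg/L as Cl₂.
(b) Cl₂ equivalent needed: 8.1 mg/L × 806,205 L = 6,530,000 mg = 6530 g.
(b) Product at 61.8% available chlorine: 6530 / 0.618 = 10,570 g.

(a) 1.41 ppm; (b) 10.6 kg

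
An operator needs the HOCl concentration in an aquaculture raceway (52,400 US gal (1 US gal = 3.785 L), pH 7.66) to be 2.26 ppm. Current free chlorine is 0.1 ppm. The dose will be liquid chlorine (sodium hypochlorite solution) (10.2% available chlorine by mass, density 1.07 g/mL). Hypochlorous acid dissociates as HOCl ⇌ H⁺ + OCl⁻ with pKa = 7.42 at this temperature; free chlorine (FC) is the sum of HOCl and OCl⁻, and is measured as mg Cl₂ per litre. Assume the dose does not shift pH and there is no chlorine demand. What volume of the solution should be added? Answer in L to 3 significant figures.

Volume: 52,400 US gal × 3.785 L/gal = 198,334 L.
[OCl⁻]/[HOCl] = 10^(pH − pKa) = 10^(7.66 − 7.42) = 1.738; fraction as HOCl = 1/(1 + 1.738) = 0.3653.
Free chlorine required for 2.26 ppm HOCl: 2.26 / 0.3653 = 6.187 ppm.
FC to add: 6.187 − 0.1 = 6.087 mg/L as Cl₂.
Cl₂ equivalent: 6.087 mg/L × 198,334 L = 1207 g.
Product at 10.2% available Cl: 1207 / 0.102 = 11,840 g.
Volume: 11,840 g ÷ 1.07 g/mL = 11,060 mL.

11.1 L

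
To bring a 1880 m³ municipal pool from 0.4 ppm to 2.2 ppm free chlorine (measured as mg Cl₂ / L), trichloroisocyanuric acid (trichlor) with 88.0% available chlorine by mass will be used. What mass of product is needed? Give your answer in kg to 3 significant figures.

3.85 kg

Volume: 1880 m³ = 1,880,000 L.
Chlorine deficit: 2.2 − 0.4 = 1.8 ppm = 1.8 mg/L as Cl₂.
Cl₂ equivalent needed: 1.8 mg/L × 1,880,000 L = 3,384,000 mg = 3384 g.
Product at 88.0% available chlorine: 3384 / 0.88 = 3845 g.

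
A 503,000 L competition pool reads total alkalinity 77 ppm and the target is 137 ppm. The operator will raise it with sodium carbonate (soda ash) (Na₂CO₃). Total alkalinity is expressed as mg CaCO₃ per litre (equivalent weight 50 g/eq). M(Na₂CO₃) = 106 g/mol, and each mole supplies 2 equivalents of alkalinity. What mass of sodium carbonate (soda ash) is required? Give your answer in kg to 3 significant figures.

32.0 kg

Alkalinity to add: (137 − 77) = 60 mg/L as CaCO₃ × 503,000 L = 30,180 g as CaCO₃.
Equivalents: 30,180 g ÷ 50 g/eq = 603.6 eq.
Each mole of Na₂CO₃ supplies 2 eq, so 603.6 / 2 = 301.8 mol.
Mass: 301.8 mol × 106 g/mol = 31,990 g.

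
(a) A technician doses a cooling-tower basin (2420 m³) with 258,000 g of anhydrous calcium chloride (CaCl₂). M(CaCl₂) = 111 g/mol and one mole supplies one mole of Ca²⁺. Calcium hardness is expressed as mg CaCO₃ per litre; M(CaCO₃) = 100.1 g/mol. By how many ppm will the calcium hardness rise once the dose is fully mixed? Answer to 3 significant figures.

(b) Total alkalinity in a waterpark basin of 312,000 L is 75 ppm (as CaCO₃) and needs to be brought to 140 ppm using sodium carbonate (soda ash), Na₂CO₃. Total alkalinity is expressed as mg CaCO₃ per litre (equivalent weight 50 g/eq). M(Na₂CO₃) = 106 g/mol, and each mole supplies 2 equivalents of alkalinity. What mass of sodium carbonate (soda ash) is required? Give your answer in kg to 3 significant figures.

(a) 96.1 ppm; (b) 21.5 kg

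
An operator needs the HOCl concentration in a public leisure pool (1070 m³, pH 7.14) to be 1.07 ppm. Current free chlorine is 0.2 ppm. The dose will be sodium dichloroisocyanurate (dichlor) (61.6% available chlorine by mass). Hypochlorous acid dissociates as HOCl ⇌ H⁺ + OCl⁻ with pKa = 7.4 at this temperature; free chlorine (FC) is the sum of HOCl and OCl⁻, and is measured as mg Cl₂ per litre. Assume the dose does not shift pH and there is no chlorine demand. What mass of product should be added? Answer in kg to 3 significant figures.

2.53 kg

Volume: 1070 m³ = 1,070,000 L.
[OCl⁻]/[HOCl] = 10^(pH − pKa) = 10^(7.14 − 7.4) = 0.5495; fraction as HOCl = 1/(1 + 0.5495) = 0.6454.
Free chlorine required for 1.07 ppm HOCl: 1.07 / 0.6454 = 1.658 ppm.
FC to add: 1.658 − 0.2 = 1.458 mg/L as Cl₂.
Cl₂ equivalent: 1.458 mg/L × 1,070,000 L = 1560 g.
Product at 61.6% available Cl: 1560 / 0.616 = 2533 g.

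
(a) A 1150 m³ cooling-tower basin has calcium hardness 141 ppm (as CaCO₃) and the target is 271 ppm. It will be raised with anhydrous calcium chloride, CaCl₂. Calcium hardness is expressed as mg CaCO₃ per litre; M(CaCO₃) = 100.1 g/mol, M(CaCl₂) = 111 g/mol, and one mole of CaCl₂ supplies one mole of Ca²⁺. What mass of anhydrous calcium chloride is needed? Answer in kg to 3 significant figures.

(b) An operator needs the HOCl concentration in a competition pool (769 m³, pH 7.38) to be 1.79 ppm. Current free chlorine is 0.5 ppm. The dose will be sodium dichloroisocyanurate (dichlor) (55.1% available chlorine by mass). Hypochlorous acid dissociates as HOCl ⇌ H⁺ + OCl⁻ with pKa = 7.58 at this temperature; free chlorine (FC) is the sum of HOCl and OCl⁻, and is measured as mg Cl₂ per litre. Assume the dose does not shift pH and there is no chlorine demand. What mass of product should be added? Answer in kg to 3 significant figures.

(a) 166 kg; (b) 3.38 kg

(a) Volume: 1150 m³ = 1,150,000 L.
(a) Hardness to add: (271 − 141) = 130 mg/L as CaCO₃ × 1,150,000 L = 149,500 g as CaCO₃.
(a) Moles of Ca²⁺ (1 mol Ca²⁺ ≡ 1 mol CaCO₃): 149,500 / 100.1 g/mol = 1494 mol.
(a) Mass of CaCl₂: 1494 × 111 = 165,800 g.

(b) Volume: 769 m³ = 769,000 L.
(b) [OCl⁻]/[HOCl] = 10^(pH − pKa) = 10^(7.38 − 7.58) = 0.631; fraction as HOCl = 1/(1 + 0.631) = 0.6131.
(b) Free chlorine required for 1.79 ppm HOCl: 1.79 / 0.6131 = 2.919 ppm.
(b) FC to add: 2.919 − 0.5 = 2.419 mg/L as Cl₂.
(b) Cl₂ equivalent: 2.419 mg/L × 769,000 L = 1861 g.
(b) Product at 55.1% available Cl: 1861 / 0.551 = 3377 g.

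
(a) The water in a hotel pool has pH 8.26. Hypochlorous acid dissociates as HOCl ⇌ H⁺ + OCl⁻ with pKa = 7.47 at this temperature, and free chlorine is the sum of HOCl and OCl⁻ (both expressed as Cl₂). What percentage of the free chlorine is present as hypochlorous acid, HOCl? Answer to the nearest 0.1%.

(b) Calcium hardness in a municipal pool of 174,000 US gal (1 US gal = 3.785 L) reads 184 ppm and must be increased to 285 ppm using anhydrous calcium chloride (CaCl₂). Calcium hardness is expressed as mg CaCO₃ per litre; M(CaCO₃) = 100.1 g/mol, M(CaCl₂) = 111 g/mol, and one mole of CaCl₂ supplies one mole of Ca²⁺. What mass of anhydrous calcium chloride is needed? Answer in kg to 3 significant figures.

(a) [OCl⁻]/[HOCl] = 10^(pH − pKa) = 10^(8.26 − 7.47) = 10^0.79 = 6.166.
(a) Fraction as HOCl = 1 / (1 + 6.166) = 0.1395.

(b) Volume: 174,000 US gal × 3.785 L/gal = 658,590 L.
(b) Hardness to add: (285 − 184) = 101 mg/L as CaCO₃ × 658,590 L = 66,520 g as CaCO₃.
(b) Moles of Ca²⁺ (1 mol Ca²⁺ ≡ 1 mol CaCO₃): 66,520 / 100.1 g/mol = 664.5 mol.
(b) Mass of CaCl₂: 664.5 × 111 = 73,760 g.

(a) 14.0%; (b) 73.8 kg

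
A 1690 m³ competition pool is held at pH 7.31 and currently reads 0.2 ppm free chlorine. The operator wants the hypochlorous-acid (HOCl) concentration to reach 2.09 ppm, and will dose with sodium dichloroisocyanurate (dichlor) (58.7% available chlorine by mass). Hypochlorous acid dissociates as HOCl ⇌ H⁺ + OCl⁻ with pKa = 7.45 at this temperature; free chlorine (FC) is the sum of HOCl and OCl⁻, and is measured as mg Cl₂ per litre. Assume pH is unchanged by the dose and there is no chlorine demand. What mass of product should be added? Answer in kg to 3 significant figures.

Volume: 1690 m³ = 1,690,000 L.
[OCl⁻]/[HOCl] = 10^(pH − pKa) = 10^(7.31 − 7.45) = 0.7244; fraction as HOCl = 1/(1 + 0.7244) = 0.5799.
Free chlorine required for 2.09 ppm HOCl: 2.09 / 0.5799 = 3.604 ppm.
FC to add: 3.604 − 0.2 = 3.404 mg/L as Cl₂.
Cl₂ equivalent: 3.404 mg/L × 1,690,000 L = 5753 g.
Product at 58.7% available Cl: 5753 / 0.587 = 9800 g.

9.80 kg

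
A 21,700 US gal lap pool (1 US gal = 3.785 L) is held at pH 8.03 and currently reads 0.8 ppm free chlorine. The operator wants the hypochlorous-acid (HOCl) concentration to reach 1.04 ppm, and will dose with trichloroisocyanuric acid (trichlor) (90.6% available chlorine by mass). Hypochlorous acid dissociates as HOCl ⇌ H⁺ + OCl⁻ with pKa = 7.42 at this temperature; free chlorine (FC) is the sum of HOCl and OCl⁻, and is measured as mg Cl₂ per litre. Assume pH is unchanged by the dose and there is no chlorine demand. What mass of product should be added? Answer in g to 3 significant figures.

Volume: 21,700 US gal × 3.785 L/gal = 82,134 L.
[OCl⁻]/[HOCl] = 10^(pH − pKa) = 10^(8.03 − 7.42) = 4.074; fraction as HOCl = 1/(1 + 4.074) = 0.1971.
Free chlorine required for 1.04 ppm HOCl: 1.04 / 0.1971 = 5.277 ppm.
FC to add: 5.277 − 0.8 = 4.477 mg/L as Cl₂.
Cl₂ equivalent: 4.477 mg/L × 82,134 L = 367.7 g.
Product at 90.6% available Cl: 367.7 / 0.906 = 405.8 g.

406 g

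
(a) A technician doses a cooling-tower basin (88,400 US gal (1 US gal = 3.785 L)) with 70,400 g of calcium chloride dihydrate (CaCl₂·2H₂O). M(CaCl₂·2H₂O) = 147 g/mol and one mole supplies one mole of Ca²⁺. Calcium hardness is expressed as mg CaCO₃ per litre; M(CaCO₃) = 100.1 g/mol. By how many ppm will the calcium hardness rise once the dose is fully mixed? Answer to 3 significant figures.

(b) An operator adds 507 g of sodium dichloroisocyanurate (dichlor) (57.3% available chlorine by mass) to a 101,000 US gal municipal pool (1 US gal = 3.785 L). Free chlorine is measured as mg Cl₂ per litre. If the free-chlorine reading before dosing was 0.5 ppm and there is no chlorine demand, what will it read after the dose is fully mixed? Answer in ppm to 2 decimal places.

(a) 143 ppm; (b) 1.26 ppm

(a) Volume: 88,400 US gal × 3.785 L/gal = 334,594 L.
(a) Moles of Ca²⁺: 70,400 g ÷ 147 g/mol = 478.9 mol.
(a) As CaCO₃: 478.9 mol × 100.1 g/mol = 47,940 g.
(a) Rise: 47,940 g / 334,594 L × 1000 = 143.3 mg/L.

(b) Volume: 101,000 US gal × 3.785 L/gal = 382,285 L.
(b) Available chlorine delivered: 507 g × 0.573 = 290.5 g as Cl₂.
(b) Concentration rise: 290.5 g / 382,285 L = 0.7599 mg/L = 0.76 ppm.
(b) Final FC: 0.5 + 0.76 = 1.26 ppm.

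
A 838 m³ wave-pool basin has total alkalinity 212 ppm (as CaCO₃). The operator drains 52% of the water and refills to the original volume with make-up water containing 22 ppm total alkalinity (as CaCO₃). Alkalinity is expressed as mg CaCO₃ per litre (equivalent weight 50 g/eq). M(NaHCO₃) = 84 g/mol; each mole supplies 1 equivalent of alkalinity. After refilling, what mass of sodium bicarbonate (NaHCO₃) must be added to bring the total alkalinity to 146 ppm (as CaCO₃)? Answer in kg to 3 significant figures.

Volume: 838 m³ = 838,000 L.
After draining 52% and refilling: 212 × 0.48 + 22 × 0.52 = 113.2 ppm.
Deficit to target: 146 − 113.2 = 32.8 mg/L.
As CaCO₃: 32.8 mg/L × 838,000 L = 27,490 g; ÷ 50 g/eq ÷ 1 = 549.7 mol NaHCO₃.
Mass: 549.7 × 84 = 46,180 g.

46.2 kg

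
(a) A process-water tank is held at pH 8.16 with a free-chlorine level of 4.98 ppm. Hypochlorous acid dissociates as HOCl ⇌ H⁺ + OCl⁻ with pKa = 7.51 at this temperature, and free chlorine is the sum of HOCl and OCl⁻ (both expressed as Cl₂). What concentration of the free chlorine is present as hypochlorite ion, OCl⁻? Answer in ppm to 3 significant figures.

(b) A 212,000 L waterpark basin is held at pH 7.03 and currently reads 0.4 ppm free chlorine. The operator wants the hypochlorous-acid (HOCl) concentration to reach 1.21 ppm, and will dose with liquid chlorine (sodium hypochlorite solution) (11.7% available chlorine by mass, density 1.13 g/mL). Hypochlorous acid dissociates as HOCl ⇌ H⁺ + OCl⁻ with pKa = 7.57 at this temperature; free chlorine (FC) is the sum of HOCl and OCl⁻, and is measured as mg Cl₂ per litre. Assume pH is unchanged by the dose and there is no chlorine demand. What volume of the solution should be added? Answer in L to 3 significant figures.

(a) [OCl⁻]/[HOCl] = 10^(pH − pKa) = 10^(8.16 − 7.51) = 10^0.65 = 4.467.
(a) Fraction as HOCl = 1 / (1 + 4.467) = 0.1829.
(a) OCl⁻ = (1 − 0.1829) × 4.98 ppm = 4.069 ppm.

(b) [OCl⁻]/[HOCl] = 10^(pH − pKa) = 10^(7.03 − 7.57) = 0.2884; fraction as HOCl = 1/(1 + 0.2884) = 0.7762.
(b) Free chlorine required for 1.21 ppm HOCl: 1.21 / 0.7762 = 1.559 ppm.
(b) FC to add: 1.559 − 0.4 = 1.159 mg/L as Cl₂.
(b) Cl₂ equivalent: 1.159 mg/L × 212,000 L = 245.7 g.
(b) Product at 11.7% available Cl: 245.7 / 0.117 = 2100 g.
(b) Volume: 2100 g ÷ 1.13 g/mL = 1858 mL.

(a) 4.07 ppm; (b) 1.86 L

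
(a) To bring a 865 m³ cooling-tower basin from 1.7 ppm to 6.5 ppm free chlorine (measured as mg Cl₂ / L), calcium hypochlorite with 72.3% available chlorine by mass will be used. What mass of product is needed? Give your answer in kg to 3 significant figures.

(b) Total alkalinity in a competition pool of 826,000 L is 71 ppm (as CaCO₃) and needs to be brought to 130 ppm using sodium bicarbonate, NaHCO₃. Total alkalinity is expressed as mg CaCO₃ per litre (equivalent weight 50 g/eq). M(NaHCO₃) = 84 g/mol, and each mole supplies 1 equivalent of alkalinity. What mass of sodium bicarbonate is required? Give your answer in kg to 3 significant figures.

(a) Volume: 865 m³ = 865,000 L.
(a) Chlorine deficit: 6.5 − 1.7 = 4.8 ppm = 4.8 mg/L as Cl₂.
(a) Cl₂ equivalent needed: 4.8 mg/L × 865,000 L = 4,152,000 mg = 4152 g.
(a) Product at 72.3% available chlorine: 4152 / 0.723 = 5743 g.

(b) Alkalinity to add: (130 − 71) = 59 mg/L as CaCO₃ × 826,000 L = 48,730 g as CaCO₃.
(b) Equivalents: 48,730 g ÷ 50 g/eq = 974.7 eq.
(b) NaHCO₃ supplies 1 eq per mole → 974.7 mol.
(b) Mass: 974.7 mol × 84 g/mol = 81,870 g.

(a) 5.74 kg; (b) 81.9 kg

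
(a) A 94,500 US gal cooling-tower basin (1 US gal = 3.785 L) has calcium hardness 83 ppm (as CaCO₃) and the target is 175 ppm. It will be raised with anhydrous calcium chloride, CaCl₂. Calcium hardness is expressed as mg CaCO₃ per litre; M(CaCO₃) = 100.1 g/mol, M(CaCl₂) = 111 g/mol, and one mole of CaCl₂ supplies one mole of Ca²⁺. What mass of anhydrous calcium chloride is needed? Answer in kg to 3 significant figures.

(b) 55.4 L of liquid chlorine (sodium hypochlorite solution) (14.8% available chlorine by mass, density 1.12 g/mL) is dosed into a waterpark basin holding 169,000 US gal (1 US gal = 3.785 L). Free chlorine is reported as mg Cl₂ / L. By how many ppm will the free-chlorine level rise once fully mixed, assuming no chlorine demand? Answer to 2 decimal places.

(a) Volume: 94,500 US gal × 3.785 L/gal = 357,682 L.
(a) Hardness to add: (175 − 83) = 92 mg/L as CaCO₃ × 357,682 L = 32,910 g as CaCO₃.
(a) Moles of Ca²⁺ (1 mol Ca²⁺ ≡ 1 mol CaCO₃): 32,910 / 100.1 g/mol = 328.7 mol.
(a) Mass of CaCl₂: 328.7 × 111 = 36,490 g.

(b) Volume: 169,000 US gal × 3.785 L/gal = 639,665 L.
(b) Mass of solution: 55.4 L × 1000 mL/L × 1.12 g/mL = 62,050 g.
(b) Available chlorine delivered: 62,050 g × 0.148 = 9183 g as Cl₂.
(b) Concentration rise: 9183 g / 639,665 L = 14.36 mg/L = 14.36 ppm.

(a) 36.5 kg; (b) 14.36 ppm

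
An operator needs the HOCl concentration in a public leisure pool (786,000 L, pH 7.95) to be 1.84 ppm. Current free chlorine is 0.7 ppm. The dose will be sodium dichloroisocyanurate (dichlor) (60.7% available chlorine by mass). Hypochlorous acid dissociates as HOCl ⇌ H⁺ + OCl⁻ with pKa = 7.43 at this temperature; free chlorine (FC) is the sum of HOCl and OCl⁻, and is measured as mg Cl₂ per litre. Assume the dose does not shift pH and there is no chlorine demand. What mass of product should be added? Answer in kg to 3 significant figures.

9.37 kg

[OCl⁻]/[HOCl] = 10^(pH − pKa) = 10^(7.95 − 7.43) = 3.311; fraction as HOCl = 1/(1 + 3.311) = 0.2319.
Free chlorine required for 1.84 ppm HOCl: 1.84 / 0.2319 = 7.933 ppm.
FC to add: 7.933 − 0.7 = 7.233 mg/L as Cl₂.
Cl₂ equivalent: 7.233 mg/L × 786,000 L = 5685 g.
Product at 60.7% available Cl: 5685 / 0.607 = 9366 g.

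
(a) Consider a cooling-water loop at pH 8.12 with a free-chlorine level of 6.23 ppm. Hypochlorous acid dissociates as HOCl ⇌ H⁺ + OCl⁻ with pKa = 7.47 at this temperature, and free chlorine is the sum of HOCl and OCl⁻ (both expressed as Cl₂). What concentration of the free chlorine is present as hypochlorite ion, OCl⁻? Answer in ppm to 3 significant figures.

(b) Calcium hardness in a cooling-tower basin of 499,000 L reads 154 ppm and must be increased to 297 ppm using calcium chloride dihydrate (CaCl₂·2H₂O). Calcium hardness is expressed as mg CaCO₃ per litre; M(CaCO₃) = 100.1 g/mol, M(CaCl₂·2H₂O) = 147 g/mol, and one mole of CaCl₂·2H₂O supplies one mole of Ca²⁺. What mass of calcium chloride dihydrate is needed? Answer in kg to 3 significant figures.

(a) 5.09 ppm; (b) 105 kg

(a) [OCl⁻]/[HOCl] = 10^(pH − pKa) = 10^(8.12 − 7.47) = 10^0.65 = 4.467.
(a) Fraction as HOCl = 1 / (1 + 4.467) = 0.1829.
(a) OCl⁻ = (1 − 0.1829) × 6.23 ppm = 5.09 ppm.

(b) Hardness to add: (297 − 154) = 143 mg/L as CaCO₃ × 499,000 L = 71,360 g as CaCO₃.
(b) Moles of Ca²⁺ (1 mol Ca²⁺ ≡ 1 mol CaCO₃): 71,360 / 100.1 g/mol = 712.9 mol.
(b) Mass of CaCl₂·2H₂O: 712.9 × 147 = 104,800 g.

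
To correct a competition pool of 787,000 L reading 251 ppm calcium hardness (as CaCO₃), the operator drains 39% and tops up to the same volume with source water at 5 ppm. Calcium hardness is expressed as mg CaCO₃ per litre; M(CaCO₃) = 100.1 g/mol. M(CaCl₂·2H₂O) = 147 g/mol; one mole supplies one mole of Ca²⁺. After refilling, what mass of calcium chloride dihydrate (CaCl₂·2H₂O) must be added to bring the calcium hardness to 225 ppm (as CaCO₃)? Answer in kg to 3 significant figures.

After draining 39% and refilling: 251 × 0.61 + 5 × 0.39 = 155.06 ppm.
Deficit to target: 225 − 155.06 = 69.94 mg/L.
As CaCO₃: 69.94 mg/L × 787,000 L = 55,040 g; ÷ 100.1 = 549.9 mol Ca²⁺.
Mass: 549.9 × 147 = 80,830 g.

80.8 kg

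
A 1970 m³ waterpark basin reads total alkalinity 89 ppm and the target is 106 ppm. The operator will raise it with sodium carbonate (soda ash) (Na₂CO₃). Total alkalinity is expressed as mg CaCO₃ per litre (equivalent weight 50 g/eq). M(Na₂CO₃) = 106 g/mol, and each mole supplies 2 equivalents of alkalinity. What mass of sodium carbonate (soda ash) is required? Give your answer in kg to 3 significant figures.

35.5 kg

Volume: 1970 m³ = 1,970,000 L.
Alkalinity to add: (106 − 89) = 17 mg/L as CaCO₃ × 1,970,000 L = 33,490 g as CaCO₃.
Equivalents: 33,490 g ÷ 50 g/eq = 669.8 eq.
Each mole of Na₂CO₃ supplies 2 eq, so 669.8 / 2 = 334.9 mol.
Mass: 334.9 mol × 106 g/mol = 35,500 g.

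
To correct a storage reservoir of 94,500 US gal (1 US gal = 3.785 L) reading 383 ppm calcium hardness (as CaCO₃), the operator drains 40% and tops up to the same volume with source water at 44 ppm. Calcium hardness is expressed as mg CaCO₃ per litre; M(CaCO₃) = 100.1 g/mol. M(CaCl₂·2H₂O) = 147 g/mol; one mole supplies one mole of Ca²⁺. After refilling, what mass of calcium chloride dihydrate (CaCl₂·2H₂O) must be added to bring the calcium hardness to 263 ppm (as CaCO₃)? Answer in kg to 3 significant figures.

8.19 kg

Volume: 94,500 US gal × 3.785 L/gal = 357,682 L.
After draining 40% and refilling: 383 × 0.60 + 44 × 0.40 = 247.4 ppm.
Deficit to target: 263 − 247.4 = 15.6 mg/L.
As CaCO₃: 15.6 mg/L × 357,682 L = 5580 g; ÷ 100.1 = 55.74 mol Ca²⁺.
Mass: 55.74 × 147 = 8194 g.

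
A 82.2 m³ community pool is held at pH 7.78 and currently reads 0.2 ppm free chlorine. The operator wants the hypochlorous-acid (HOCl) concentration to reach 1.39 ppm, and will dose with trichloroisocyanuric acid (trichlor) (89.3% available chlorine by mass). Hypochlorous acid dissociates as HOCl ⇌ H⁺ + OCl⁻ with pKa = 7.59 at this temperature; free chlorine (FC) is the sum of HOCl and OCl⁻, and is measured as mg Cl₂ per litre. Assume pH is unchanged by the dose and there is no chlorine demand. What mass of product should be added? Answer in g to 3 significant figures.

308 g

Volume: 82.2 m³ = 82,200 L.
[OCl⁻]/[HOCl] = 10^(pH − pKa) = 10^(7.78 − 7.59) = 1.549; fraction as HOCl = 1/(1 + 1.549) = 0.3923.
Free chlorine required for 1.39 ppm HOCl: 1.39 / 0.3923 = 3.543 ppm.
FC to add: 3.543 − 0.2 = 3.343 mg/L as Cl₂.
Cl₂ equivalent: 3.343 mg/L × 82,200 L = 274.8 g.
Product at 89.3% available Cl: 274.8 / 0.893 = 307.7 g.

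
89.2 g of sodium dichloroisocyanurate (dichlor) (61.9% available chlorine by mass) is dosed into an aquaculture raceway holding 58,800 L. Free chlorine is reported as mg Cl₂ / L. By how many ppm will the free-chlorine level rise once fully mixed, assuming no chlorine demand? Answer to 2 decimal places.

Available chlorine delivered: 89.2 g × 0.619 = 55.21 g as Cl₂.
Concentration rise: 55.21 g / 58,800 L = 0.939 mg/L = 0.94 ppm.

0.94 ppm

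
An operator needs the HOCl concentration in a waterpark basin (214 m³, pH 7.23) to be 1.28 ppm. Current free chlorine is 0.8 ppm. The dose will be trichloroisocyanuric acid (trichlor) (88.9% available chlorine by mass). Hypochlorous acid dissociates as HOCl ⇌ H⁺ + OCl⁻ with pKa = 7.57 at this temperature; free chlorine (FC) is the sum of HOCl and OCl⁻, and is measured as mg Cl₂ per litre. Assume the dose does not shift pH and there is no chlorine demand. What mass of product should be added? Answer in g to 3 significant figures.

256 g

Volume: 214 m³ = 214,000 L.
[OCl⁻]/[HOCl] = 10^(pH − pKa) = 10^(7.23 − 7.57) = 0.4571; fraction as HOCl = 1/(1 + 0.4571) = 0.6863.
Free chlorine required for 1.28 ppm HOCl: 1.28 / 0.6863 = 1.865 ppm.
FC to add: 1.865 − 0.8 = 1.065 mg/L as Cl₂.
Cl₂ equivalent: 1.065 mg/L × 214,000 L = 227.9 g.
Product at 88.9% available Cl: 227.9 / 0.889 = 256.4 g.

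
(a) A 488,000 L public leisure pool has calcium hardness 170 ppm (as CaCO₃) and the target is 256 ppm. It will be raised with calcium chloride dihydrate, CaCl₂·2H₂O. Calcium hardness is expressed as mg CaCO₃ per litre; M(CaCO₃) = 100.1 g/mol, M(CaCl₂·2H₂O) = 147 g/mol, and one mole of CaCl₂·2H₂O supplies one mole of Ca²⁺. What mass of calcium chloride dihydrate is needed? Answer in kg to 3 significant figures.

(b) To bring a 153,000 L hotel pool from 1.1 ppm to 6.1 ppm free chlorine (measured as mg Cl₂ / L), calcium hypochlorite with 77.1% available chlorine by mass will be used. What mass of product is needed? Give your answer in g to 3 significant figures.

(a) 61.6 kg; (b) 992 g

(a) Hardness to add: (256 − 170) = 86 mg/L as CaCO₃ × 488,000 L = 41,970 g as CaCO₃.
(a) Moles of Ca²⁺ (1 mol Ca²⁺ ≡ 1 mol CaCO₃): 41,970 / 100.1 g/mol = 419.3 mol.
(a) Mass of CaCl₂·2H₂O: 419.3 × 147 = 61,630 g.

(b) Chlorine deficit: 6.1 − 1.1 = 5 ppm = 5 mg/L as Cl₂.
(b) Cl₂ equivalent needed: 5 mg/L × 153,000 L = 765,000 mg = 765 g.
(b) Product at 77.1% available chlorine: 765 / 0.771 = 992.2 g.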